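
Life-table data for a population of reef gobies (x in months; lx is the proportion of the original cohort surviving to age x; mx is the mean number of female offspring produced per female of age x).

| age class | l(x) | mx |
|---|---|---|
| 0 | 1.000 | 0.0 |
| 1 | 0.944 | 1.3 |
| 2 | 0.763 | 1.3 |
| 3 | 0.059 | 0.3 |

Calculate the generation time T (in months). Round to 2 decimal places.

1.46

lx·mx: 0, 1.2272, 0.9919, 0.0177 → R0 = 2.2368
x·lx·mx: 0, 1.2272, 1.9838, 0.0531 → Σ = 3.2641
T = 3.2641 / 2.2368 = 1.459272… → 1.46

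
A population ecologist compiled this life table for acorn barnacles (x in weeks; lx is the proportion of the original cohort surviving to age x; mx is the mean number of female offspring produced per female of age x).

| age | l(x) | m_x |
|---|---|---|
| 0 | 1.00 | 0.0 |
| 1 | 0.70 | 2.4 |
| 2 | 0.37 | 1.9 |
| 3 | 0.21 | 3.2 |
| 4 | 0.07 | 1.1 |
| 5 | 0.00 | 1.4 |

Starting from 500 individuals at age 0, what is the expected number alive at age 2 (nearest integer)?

Expected survivors = N0 · l_2 = 500 × 0.37 = 185 → 185

185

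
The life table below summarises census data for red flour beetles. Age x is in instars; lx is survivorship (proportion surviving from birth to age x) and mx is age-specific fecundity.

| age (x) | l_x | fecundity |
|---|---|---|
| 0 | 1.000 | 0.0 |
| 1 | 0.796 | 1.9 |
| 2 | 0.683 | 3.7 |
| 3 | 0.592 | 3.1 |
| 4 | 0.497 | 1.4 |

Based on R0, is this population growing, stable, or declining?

R0 = Σ lx·mx = 0 + 1.5124 + 2.5271 + 1.8352 + 0.6958 = 6.5705
R0 > 1, so the population is growing.

growing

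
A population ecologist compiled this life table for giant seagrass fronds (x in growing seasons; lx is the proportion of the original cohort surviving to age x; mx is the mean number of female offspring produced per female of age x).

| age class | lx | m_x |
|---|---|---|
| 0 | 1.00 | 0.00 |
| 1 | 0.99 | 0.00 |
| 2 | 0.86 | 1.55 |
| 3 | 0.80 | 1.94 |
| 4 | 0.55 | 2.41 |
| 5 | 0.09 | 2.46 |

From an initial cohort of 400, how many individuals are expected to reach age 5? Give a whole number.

Expected survivors = N0 · l_5 = 400 × 0.09 = 36 → 36

36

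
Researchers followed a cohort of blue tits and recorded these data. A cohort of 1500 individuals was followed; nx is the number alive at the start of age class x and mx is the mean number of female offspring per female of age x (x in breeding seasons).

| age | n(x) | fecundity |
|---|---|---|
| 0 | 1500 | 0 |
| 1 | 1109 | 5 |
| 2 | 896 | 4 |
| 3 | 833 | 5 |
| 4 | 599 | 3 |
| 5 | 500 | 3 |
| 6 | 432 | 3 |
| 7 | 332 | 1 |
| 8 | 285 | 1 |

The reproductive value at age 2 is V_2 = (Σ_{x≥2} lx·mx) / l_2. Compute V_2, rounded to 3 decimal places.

14.463

lx = nx/n0 = nx/1500: 1, 0.73933…, 0.59733…, 0.55533…, 0.39933…, 0.33333…, 0.288, 0.22133…, 0.19
lx·mx for x ≥ 2: 2.389333…, 2.776667…, 1.198…, 1…, 0.864, 0.221333…, 0.19 → sum = 8.639333…
V_2 = 8.639333… / l_2 = 8.639333… / 0.597333… = 14.46317… → 14.463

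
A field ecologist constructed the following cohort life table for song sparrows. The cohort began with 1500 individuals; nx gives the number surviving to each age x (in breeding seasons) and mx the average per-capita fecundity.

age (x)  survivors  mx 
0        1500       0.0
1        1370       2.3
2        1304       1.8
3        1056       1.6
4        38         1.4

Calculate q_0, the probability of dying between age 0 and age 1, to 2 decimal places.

lx = nx/n0 = nx/1500: 1, 0.91333…, 0.86933…, 0.704, 0.02533…
q_0 = (l_0 − l_1) / l_0 = (1 − 0.913333…) / 1
     = 0.086667… / 1 = 0.086667… → 0.09

0.09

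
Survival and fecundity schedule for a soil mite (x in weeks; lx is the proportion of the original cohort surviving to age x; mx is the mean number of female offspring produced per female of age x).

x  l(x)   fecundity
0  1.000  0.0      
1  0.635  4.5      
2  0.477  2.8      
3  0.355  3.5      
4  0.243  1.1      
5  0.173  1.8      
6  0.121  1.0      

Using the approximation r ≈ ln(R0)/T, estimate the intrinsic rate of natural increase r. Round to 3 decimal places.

R0 = Σ lx·mx = 0 + 2.8575 + 1.3356 + 1.2425 + 0.2673 + 0.3114 + 0.121 = 6.1353
Σ x·lx·mx = 12.6084; T = 12.6084/6.1353 = 2.05506…
r ≈ ln(R0)/T = ln(6.1353)/2.05506… = 0.88273… → 0.883

0.883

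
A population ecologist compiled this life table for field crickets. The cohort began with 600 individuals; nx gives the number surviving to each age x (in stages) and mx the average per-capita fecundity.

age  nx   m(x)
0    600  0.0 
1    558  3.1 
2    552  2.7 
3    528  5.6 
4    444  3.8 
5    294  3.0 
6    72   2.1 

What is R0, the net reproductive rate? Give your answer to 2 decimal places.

lx = nx/n0 = nx/600: 1, 0.93, 0.92, 0.88, 0.74, 0.49, 0.12
lx·mx by age: 0, 2.883, 2.484, 4.928, 2.812, 1.47, 0.252
R0 = Σ lx·mx = 14.829 → 14.83

14.83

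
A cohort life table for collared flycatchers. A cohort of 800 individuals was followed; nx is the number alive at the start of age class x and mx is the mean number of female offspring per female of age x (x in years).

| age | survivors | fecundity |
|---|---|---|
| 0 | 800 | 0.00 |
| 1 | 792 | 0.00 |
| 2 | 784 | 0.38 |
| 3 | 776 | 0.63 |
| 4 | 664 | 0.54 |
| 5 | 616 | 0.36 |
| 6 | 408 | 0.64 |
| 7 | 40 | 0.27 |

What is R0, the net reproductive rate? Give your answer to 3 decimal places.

lx = nx/n0 = nx/800: 1, 0.99, 0.98, 0.97, 0.83, 0.77, 0.51, 0.05
lx·mx by age: 0, 0, 0.3724, 0.6111, 0.4482, 0.2772, 0.3264, 0.0135
R0 = Σ lx·mx = 2.0488 → 2.049

2.049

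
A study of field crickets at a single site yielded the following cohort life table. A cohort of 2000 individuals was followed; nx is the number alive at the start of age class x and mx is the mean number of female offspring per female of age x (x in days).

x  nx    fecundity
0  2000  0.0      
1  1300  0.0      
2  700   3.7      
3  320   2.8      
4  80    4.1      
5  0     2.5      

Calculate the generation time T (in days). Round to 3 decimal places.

2.407

lx = nx/n0 = nx/2000: 1, 0.65, 0.35, 0.16, 0.04, 0
lx·mx: 0, 0, 1.295, 0.448, 0.164, 0 → R0 = 1.907
x·lx·mx: 0, 0, 2.59, 1.344, 0.656, 0 → Σ = 4.59
T = 4.59 / 1.907 = 2.406922… → 2.407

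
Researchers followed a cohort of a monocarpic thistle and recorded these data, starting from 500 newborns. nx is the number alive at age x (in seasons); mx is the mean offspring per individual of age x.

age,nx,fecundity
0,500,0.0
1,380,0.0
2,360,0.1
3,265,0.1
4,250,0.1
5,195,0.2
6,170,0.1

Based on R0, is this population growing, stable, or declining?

declining

lx = nx/n0 = nx/500: 1, 0.76, 0.72, 0.53, 0.5, 0.39, 0.34
R0 = Σ lx·mx = 0 + 0 + 0.072 + 0.053 + 0.05 + 0.078 + 0.034 = 0.287
R0 < 1, so the population is declining.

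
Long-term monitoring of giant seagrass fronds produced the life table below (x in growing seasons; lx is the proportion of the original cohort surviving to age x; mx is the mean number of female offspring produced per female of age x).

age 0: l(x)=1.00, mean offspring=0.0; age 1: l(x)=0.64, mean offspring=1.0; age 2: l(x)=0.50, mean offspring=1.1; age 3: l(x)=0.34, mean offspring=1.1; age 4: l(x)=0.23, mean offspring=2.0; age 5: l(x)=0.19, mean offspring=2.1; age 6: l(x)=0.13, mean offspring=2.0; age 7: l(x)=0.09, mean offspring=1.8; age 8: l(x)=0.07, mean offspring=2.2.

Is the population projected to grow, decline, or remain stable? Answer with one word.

growing

R0 = Σ lx·mx = 0 + 0.64 + 0.55 + 0.374 + 0.46 + 0.399 + 0.26 + 0.162 + 0.154 = 2.999
R0 > 1, so the population is growing.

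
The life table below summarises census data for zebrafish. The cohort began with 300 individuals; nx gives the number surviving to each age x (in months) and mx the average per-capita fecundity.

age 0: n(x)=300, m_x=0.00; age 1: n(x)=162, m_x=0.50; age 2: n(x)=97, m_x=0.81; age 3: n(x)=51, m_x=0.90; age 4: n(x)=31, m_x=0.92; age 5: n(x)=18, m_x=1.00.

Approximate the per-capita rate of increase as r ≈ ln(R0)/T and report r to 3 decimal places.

-0.076

lx = nx/n0 = nx/300: 1, 0.54, 0.32333…, 0.17, 0.10333…, 0.06
R0 = Σ lx·mx = 0 + 0.27 + 0.2619… + 0.153 + 0.09507… + 0.06 = 0.839967…
Σ x·lx·mx = 1.933067…; T = 1.933067…/0.839967… = 2.30136…
r ≈ ln(R0)/T = ln(0.839967…)/2.30136… = -0.07578… → -0.076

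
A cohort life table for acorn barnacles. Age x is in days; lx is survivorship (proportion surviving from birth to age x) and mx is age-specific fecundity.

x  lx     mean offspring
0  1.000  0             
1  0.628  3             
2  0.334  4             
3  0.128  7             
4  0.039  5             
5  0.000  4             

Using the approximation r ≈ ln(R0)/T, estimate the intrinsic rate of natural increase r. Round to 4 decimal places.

R0 = Σ lx·mx = 0 + 1.884 + 1.336 + 0.896 + 0.195 + 0 = 4.311
Σ x·lx·mx = 8.024; T = 8.024/4.311 = 1.86129…
r ≈ ln(R0)/T = ln(4.311)/1.86129… = 0.785033… → 0.7850

0.7850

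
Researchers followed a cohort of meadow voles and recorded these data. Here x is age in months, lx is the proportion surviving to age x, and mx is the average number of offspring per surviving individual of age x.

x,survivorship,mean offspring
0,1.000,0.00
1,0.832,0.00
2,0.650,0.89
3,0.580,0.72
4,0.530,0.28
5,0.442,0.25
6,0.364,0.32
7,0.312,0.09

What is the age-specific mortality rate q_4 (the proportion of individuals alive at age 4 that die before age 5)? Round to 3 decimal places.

0.166

q_4 = (l_4 − l_5) / l_4 = (0.53 − 0.442) / 0.53
     = 0.088 / 0.53 = 0.166038… → 0.166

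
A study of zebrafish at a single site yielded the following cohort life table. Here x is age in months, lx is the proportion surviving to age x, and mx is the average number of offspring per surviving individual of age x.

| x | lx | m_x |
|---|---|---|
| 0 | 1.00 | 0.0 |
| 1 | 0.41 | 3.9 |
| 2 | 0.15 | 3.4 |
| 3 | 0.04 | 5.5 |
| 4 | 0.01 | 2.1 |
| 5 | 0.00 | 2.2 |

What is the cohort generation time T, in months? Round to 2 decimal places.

1.43

lx·mx: 0, 1.599, 0.51, 0.22, 0.021, 0 → R0 = 2.35
x·lx·mx: 0, 1.599, 1.02, 0.66, 0.084, 0 → Σ = 3.363
T = 3.363 / 2.35 = 1.431064… → 1.43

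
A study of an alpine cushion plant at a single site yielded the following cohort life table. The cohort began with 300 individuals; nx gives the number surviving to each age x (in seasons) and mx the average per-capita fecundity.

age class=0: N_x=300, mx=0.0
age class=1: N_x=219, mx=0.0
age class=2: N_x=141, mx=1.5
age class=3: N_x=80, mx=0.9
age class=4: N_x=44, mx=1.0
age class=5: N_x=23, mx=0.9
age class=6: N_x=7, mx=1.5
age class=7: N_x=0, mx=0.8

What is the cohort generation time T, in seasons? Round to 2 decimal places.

lx = nx/n0 = nx/300: 1, 0.73, 0.47, 0.26667…, 0.14667…, 0.07667…, 0.02333…, 0
lx·mx: 0, 0, 0.705, 0.24…, 0.146667…, 0.069…, 0.035…, 0 → R0 = 1.195667…
x·lx·mx: 0, 0, 1.41, 0.72…, 0.586667…, 0.345…, 0.21…, 0 → Σ = 3.271667…
T = 3.271667… / 1.195667… = 2.73627… → 2.74

2.74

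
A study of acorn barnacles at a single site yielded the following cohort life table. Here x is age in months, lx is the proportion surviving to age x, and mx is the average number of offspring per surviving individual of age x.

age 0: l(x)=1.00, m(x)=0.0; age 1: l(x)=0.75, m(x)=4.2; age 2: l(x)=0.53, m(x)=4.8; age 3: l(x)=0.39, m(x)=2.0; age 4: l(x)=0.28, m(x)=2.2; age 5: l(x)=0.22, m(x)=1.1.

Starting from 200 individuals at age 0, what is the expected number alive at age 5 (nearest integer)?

44

Expected survivors = N0 · l_5 = 200 × 0.22 = 44 → 44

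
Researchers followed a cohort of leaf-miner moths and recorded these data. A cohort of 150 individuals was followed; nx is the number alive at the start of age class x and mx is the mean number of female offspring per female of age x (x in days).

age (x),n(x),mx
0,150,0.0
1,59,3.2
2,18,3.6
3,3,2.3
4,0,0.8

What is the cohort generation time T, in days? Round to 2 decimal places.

1.30

lx = nx/n0 = nx/150: 1, 0.39333…, 0.12, 0.02, 0
lx·mx: 0, 1.258667…, 0.432, 0.046, 0 → R0 = 1.736667…
x·lx·mx: 0, 1.258667…, 0.864, 0.138, 0 → Σ = 2.260667…
T = 2.260667… / 1.736667… = 1.301727… → 1.30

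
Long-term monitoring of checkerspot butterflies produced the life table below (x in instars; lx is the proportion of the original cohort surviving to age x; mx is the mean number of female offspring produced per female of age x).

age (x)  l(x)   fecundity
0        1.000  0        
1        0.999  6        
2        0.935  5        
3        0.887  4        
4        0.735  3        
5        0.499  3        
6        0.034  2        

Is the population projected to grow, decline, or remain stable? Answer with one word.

R0 = Σ lx·mx = 0 + 5.994 + 4.675 + 3.548 + 2.205 + 1.497 + 0.068 = 17.987
R0 > 1, so the population is growing.

growing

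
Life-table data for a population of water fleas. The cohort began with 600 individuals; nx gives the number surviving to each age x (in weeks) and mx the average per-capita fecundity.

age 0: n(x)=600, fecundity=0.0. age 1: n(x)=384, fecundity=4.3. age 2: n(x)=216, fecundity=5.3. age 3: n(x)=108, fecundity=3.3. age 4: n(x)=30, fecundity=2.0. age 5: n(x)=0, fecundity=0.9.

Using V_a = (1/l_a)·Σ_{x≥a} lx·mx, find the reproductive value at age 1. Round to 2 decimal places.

8.37

lx = nx/n0 = nx/600: 1, 0.64, 0.36, 0.18, 0.05, 0
lx·mx for x ≥ 1: 2.752, 1.908, 0.594, 0.1, 0 → sum = 5.354
V_1 = 5.354 / l_1 = 5.354 / 0.64 = 8.365625 → 8.37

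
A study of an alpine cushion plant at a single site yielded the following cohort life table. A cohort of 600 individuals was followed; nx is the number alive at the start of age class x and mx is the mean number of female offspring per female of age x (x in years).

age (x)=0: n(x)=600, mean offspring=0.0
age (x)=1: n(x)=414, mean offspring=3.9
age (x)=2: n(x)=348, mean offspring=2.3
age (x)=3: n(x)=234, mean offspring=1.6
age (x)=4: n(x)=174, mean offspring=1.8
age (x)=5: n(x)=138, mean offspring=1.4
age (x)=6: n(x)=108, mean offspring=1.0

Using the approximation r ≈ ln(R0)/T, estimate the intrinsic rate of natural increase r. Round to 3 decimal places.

lx = nx/n0 = nx/600: 1, 0.69, 0.58, 0.39, 0.29, 0.23, 0.18
R0 = Σ lx·mx = 0 + 2.691 + 1.334 + 0.624 + 0.522 + 0.322 + 0.18 = 5.673
Σ x·lx·mx = 12.009; T = 12.009/5.673 = 2.11687…
r ≈ ln(R0)/T = ln(5.673)/2.11687… = 0.81995… → 0.820

0.820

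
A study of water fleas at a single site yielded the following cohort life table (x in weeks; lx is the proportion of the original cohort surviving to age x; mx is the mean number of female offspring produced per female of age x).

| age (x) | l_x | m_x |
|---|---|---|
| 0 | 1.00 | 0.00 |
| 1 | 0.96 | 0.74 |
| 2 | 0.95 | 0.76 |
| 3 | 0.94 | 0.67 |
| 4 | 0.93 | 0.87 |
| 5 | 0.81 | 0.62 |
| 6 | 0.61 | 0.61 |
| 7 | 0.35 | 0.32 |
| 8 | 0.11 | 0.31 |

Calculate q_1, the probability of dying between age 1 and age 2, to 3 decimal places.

q_1 = (l_1 − l_2) / l_1 = (0.96 − 0.95) / 0.96
     = 0.01 / 0.96 = 0.010417… → 0.010

0.010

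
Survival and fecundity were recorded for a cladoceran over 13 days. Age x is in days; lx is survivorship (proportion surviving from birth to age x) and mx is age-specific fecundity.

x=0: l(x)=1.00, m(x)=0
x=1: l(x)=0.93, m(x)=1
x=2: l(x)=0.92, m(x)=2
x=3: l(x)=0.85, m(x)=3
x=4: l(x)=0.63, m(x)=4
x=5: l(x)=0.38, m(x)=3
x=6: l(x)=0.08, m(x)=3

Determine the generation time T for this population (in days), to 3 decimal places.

lx·mx: 0, 0.93, 1.84, 2.55, 2.52, 1.14, 0.24 → R0 = 9.22
x·lx·mx: 0, 0.93, 3.68, 7.65, 10.08, 5.7, 1.44 → Σ = 29.48
T = 29.48 / 9.22 = 3.197397… → 3.197

3.197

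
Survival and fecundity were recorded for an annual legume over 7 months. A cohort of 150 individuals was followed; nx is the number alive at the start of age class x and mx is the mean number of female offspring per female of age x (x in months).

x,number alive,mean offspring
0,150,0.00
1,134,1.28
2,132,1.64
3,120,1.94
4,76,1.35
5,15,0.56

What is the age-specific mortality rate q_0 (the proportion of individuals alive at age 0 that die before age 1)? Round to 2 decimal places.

0.11

lx = nx/n0 = nx/150: 1, 0.89333…, 0.88, 0.8, 0.50667…, 0.1
q_0 = (l_0 − l_1) / l_0 = (1 − 0.893333…) / 1
     = 0.106667… / 1 = 0.106667… → 0.11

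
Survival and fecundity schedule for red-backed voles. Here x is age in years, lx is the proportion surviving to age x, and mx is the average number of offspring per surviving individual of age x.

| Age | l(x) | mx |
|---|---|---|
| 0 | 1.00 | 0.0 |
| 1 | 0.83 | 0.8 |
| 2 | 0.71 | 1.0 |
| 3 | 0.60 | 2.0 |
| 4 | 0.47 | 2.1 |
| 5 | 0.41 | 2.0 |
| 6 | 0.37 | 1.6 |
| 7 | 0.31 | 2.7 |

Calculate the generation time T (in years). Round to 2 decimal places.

3.98

lx·mx: 0, 0.664, 0.71, 1.2, 0.987, 0.82, 0.592, 0.837 → R0 = 5.81
x·lx·mx: 0, 0.664, 1.42, 3.6, 3.948, 4.1, 3.552, 5.859 → Σ = 23.143
T = 23.143 / 5.81 = 3.983305… → 3.98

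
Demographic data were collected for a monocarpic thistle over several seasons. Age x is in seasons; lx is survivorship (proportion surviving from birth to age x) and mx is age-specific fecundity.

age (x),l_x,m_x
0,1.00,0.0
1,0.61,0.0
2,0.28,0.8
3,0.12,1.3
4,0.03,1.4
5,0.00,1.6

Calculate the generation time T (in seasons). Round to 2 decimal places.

lx·mx: 0, 0, 0.224, 0.156, 0.042, 0 → R0 = 0.422
x·lx·mx: 0, 0, 0.448, 0.468, 0.168, 0 → Σ = 1.084
T = 1.084 / 0.422 = 2.56872… → 2.57

2.57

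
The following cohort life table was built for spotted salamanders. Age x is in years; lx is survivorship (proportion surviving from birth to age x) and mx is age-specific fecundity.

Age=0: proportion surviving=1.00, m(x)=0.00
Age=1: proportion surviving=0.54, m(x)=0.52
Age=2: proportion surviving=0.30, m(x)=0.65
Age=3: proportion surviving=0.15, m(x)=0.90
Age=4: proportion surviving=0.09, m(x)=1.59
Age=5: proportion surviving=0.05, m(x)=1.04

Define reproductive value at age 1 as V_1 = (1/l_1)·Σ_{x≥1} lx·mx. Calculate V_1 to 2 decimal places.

1.49

lx·mx for x ≥ 1: 0.2808, 0.195, 0.135, 0.1431, 0.052 → sum = 0.8059
V_1 = 0.8059 / l_1 = 0.8059 / 0.54 = 1.492407… → 1.49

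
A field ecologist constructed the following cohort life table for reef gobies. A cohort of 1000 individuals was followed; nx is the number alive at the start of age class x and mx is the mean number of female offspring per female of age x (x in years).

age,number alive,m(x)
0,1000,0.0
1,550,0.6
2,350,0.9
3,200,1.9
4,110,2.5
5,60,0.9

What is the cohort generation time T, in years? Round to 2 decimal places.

lx = nx/n0 = nx/1000: 1, 0.55, 0.35, 0.2, 0.11, 0.06
lx·mx: 0, 0.33, 0.315, 0.38, 0.275, 0.054 → R0 = 1.354
x·lx·mx: 0, 0.33, 0.63, 1.14, 1.1, 0.27 → Σ = 3.47
T = 3.47 / 1.354 = 2.562777… → 2.56

2.56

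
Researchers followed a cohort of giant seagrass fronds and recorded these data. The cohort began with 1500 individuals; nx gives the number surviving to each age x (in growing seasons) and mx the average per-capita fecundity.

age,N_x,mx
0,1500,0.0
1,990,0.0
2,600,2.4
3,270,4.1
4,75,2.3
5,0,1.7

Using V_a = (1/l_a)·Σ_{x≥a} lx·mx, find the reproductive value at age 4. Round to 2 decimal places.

lx = nx/n0 = nx/1500: 1, 0.66, 0.4, 0.18, 0.05, 0
lx·mx for x ≥ 4: 0.115, 0 → sum = 0.115
V_4 = 0.115 / l_4 = 0.115 / 0.05 = 2.3 → 2.30

2.30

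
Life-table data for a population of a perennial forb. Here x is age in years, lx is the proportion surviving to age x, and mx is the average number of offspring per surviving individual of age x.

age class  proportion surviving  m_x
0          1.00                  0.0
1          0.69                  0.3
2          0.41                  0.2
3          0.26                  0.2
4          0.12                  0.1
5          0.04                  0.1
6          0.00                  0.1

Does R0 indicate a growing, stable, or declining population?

declining

R0 = Σ lx·mx = 0 + 0.207 + 0.082 + 0.052 + 0.012 + 0.004 + 0 = 0.357
R0 < 1, so the population is declining.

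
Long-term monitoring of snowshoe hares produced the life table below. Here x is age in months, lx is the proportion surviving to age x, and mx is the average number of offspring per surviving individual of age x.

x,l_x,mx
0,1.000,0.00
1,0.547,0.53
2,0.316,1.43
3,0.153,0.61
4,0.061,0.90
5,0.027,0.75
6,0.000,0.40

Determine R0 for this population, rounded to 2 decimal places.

lx·mx by age: 0, 0.28991, 0.45188, 0.09333, 0.0549, 0.02025, 0
R0 = Σ lx·mx = 0.91027 → 0.91

0.91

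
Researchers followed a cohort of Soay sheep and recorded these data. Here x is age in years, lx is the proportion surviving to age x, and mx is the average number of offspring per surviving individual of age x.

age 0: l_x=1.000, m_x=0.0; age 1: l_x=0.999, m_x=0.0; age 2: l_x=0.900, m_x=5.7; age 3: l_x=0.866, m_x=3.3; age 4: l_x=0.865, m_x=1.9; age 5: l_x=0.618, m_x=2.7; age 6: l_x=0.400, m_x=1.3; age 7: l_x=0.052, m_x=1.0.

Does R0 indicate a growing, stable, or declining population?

growing

R0 = Σ lx·mx = 0 + 0 + 5.13 + 2.8578 + 1.6435 + 1.6686 + 0.52 + 0.052 = 11.8719
R0 > 1, so the population is growing.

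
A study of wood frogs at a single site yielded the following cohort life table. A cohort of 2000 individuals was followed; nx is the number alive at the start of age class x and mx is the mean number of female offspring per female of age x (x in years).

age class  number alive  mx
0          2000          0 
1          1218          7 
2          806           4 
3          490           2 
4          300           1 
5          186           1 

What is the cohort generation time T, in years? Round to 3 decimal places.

1.517

lx = nx/n0 = nx/2000: 1, 0.609, 0.403, 0.245, 0.15, 0.093
lx·mx: 0, 4.263, 1.612, 0.49, 0.15, 0.093 → R0 = 6.608
x·lx·mx: 0, 4.263, 3.224, 1.47, 0.6, 0.465 → Σ = 10.022
T = 10.022 / 6.608 = 1.516646… → 1.517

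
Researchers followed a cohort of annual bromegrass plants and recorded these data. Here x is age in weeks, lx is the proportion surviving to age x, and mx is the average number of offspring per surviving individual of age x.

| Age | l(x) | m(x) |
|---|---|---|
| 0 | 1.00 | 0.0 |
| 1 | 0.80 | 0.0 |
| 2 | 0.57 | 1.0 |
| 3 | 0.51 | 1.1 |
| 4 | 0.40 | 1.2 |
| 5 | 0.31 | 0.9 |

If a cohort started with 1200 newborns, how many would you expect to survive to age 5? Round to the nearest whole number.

372

Expected survivors = N0 · l_5 = 1200 × 0.31 = 372 → 372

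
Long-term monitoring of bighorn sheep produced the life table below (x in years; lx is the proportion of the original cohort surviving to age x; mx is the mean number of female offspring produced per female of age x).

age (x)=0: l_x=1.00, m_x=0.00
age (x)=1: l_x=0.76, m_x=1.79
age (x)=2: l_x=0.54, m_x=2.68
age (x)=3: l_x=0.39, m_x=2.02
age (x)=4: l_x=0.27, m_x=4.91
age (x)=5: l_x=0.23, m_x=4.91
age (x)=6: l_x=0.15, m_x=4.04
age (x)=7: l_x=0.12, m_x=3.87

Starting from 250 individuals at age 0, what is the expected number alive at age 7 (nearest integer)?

30

Expected survivors = N0 · l_7 = 250 × 0.12 = 30 → 30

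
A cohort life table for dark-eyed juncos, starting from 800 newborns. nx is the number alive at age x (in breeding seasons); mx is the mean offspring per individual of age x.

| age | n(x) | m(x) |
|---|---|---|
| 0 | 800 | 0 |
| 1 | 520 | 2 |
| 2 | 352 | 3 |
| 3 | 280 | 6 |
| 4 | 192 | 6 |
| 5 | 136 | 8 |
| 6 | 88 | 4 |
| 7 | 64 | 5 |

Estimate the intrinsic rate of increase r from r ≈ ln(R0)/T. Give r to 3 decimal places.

0.629

lx = nx/n0 = nx/800: 1, 0.65, 0.44, 0.35, 0.24, 0.17, 0.11, 0.08
R0 = Σ lx·mx = 0 + 1.3 + 1.32 + 2.1 + 1.44 + 1.36 + 0.44 + 0.4 = 8.36
Σ x·lx·mx = 28.24; T = 28.24/8.36 = 3.37799…
r ≈ ln(R0)/T = ln(8.36)/3.37799… = 0.62862… → 0.629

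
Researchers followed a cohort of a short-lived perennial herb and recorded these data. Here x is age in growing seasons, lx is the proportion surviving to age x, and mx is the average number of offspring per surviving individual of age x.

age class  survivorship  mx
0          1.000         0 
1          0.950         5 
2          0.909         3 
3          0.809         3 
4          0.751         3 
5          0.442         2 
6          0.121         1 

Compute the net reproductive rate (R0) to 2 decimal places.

lx·mx by age: 0, 4.75, 2.727, 2.427, 2.253, 0.884, 0.121
R0 = Σ lx·mx = 13.162 → 13.16

13.16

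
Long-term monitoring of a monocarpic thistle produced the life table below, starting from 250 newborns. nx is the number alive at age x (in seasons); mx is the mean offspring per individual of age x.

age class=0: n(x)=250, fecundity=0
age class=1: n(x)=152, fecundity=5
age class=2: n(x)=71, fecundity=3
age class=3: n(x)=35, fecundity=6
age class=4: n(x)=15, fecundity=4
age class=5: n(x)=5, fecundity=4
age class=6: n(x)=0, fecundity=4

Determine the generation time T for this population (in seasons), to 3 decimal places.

1.707

lx = nx/n0 = nx/250: 1, 0.608, 0.284, 0.14, 0.06, 0.02, 0
lx·mx: 0, 3.04, 0.852, 0.84, 0.24, 0.08, 0 → R0 = 5.052
x·lx·mx: 0, 3.04, 1.704, 2.52, 0.96, 0.4, 0 → Σ = 8.624
T = 8.624 / 5.052 = 1.707047… → 1.707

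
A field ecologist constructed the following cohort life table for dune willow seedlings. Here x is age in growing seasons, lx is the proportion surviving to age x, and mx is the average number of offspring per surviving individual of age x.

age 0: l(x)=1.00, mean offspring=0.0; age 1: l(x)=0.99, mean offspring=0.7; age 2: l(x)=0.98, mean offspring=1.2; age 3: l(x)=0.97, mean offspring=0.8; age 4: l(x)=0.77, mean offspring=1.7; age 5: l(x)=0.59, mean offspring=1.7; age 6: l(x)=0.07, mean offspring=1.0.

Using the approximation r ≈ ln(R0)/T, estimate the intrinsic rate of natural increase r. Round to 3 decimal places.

R0 = Σ lx·mx = 0 + 0.693 + 1.176 + 0.776 + 1.309 + 1.003 + 0.07 = 5.027
Σ x·lx·mx = 16.044; T = 16.044/5.027 = 3.19157…
r ≈ ln(R0)/T = ln(5.027)/3.19157… = 0.50597… → 0.506

0.506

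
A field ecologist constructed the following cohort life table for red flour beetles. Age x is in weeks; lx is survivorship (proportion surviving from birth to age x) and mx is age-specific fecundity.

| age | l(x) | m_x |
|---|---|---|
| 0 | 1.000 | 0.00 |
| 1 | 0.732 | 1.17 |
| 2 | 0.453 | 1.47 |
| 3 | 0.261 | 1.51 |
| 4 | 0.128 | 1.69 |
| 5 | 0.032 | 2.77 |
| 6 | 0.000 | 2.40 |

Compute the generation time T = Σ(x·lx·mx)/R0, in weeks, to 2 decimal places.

2.11

lx·mx: 0, 0.85644, 0.66591, 0.39411, 0.21632, 0.08864, 0 → R0 = 2.22142
x·lx·mx: 0, 0.85644, 1.33182, 1.18233, 0.86528, 0.4432, 0 → Σ = 4.67907
T = 4.67907 / 2.22142 = 2.106342… → 2.11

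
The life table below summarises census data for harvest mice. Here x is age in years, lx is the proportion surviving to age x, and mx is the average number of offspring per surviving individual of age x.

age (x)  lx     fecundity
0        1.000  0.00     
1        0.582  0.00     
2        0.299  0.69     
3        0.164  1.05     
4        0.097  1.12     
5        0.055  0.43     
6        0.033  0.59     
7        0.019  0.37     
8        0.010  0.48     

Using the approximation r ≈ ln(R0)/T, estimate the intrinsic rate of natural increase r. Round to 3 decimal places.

R0 = Σ lx·mx = 0 + 0 + 0.20631 + 0.1722 + 0.10864 + 0.02365 + 0.01947 + 0.00703 + 0.0048 = 0.5421
Σ x·lx·mx = 1.68646; T = 1.68646/0.5421 = 3.11098…
r ≈ ln(R0)/T = ln(0.5421)/3.11098… = -0.19682… → -0.197

-0.197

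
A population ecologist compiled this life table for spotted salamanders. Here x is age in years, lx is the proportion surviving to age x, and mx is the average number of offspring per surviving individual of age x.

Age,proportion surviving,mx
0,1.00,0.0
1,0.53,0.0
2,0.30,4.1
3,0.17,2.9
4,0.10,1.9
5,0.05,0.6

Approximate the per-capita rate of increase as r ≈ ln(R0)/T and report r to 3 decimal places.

0.266

R0 = Σ lx·mx = 0 + 0 + 1.23 + 0.493 + 0.19 + 0.03 = 1.943
Σ x·lx·mx = 4.849; T = 4.849/1.943 = 2.49563…
r ≈ ln(R0)/T = ln(1.943)/2.49563… = 0.26616… → 0.266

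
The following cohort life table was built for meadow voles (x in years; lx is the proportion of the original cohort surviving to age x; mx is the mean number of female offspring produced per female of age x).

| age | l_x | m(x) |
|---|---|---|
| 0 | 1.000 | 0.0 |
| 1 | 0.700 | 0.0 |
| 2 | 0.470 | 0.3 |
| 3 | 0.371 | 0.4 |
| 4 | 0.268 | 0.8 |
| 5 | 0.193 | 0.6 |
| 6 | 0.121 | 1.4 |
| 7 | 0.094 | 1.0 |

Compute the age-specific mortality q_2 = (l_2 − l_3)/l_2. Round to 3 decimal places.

q_2 = (l_2 − l_3) / l_2 = (0.47 − 0.371) / 0.47
     = 0.099 / 0.47 = 0.210638… → 0.211

0.211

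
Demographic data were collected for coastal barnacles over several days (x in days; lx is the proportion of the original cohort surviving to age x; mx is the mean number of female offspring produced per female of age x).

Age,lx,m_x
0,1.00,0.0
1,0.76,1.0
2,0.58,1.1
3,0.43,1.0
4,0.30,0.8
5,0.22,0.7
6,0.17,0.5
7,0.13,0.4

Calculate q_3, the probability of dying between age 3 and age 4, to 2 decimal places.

0.30

q_3 = (l_3 − l_4) / l_3 = (0.43 − 0.3) / 0.43
     = 0.13 / 0.43 = 0.302326… → 0.30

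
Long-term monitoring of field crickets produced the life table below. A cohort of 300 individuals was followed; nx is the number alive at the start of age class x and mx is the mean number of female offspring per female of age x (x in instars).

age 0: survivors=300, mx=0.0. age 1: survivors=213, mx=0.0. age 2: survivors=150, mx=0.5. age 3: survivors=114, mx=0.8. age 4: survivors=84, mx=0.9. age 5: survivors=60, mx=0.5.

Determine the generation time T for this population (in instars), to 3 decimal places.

3.223

lx = nx/n0 = nx/300: 1, 0.71, 0.5, 0.38, 0.28, 0.2
lx·mx: 0, 0, 0.25, 0.304, 0.252, 0.1 → R0 = 0.906
x·lx·mx: 0, 0, 0.5, 0.912, 1.008, 0.5 → Σ = 2.92
T = 2.92 / 0.906 = 3.222958… → 3.223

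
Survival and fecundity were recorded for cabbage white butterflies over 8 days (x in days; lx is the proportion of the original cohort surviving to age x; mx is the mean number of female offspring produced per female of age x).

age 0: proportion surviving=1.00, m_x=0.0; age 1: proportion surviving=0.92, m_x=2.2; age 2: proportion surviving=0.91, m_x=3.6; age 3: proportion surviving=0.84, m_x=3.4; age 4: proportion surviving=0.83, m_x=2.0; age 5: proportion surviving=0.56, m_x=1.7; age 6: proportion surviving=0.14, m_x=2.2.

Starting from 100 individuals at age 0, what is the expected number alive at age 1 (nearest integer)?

Expected survivors = N0 · l_1 = 100 × 0.92 = 92 → 92

92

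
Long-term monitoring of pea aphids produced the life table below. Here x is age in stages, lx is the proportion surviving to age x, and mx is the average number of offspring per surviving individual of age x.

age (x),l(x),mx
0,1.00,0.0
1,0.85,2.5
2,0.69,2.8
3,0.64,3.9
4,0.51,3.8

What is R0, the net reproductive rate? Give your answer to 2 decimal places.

lx·mx by age: 0, 2.125, 1.932, 2.496, 1.938
R0 = Σ lx·mx = 8.491 → 8.49

8.49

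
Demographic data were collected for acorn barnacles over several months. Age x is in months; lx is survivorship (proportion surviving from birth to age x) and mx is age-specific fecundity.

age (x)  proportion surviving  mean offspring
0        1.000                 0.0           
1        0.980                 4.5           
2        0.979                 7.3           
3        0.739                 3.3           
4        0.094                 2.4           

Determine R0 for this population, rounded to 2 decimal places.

14.22

lx·mx by age: 0, 4.41, 7.1467, 2.4387, 0.2256
R0 = Σ lx·mx = 14.221 → 14.22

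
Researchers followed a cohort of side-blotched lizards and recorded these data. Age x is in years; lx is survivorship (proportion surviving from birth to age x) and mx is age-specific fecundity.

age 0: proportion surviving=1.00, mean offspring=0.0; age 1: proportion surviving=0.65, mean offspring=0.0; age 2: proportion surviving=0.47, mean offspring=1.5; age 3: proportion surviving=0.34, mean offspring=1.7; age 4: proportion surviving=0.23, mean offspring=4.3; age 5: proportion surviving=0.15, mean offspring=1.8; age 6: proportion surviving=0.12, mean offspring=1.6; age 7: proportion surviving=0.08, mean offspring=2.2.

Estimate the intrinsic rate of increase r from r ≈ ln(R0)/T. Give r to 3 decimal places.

R0 = Σ lx·mx = 0 + 0 + 0.705 + 0.578 + 0.989 + 0.27 + 0.192 + 0.176 = 2.91
Σ x·lx·mx = 10.834; T = 10.834/2.91 = 3.72302…
r ≈ ln(R0)/T = ln(2.91)/3.72302… = 0.2869… → 0.287

0.287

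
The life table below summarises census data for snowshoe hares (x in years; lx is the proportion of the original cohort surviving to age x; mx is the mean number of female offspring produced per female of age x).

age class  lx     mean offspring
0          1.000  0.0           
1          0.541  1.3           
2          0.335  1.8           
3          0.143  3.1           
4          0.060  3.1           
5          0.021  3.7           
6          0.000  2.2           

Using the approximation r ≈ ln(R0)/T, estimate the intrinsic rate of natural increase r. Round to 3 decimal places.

R0 = Σ lx·mx = 0 + 0.7033 + 0.603 + 0.4433 + 0.186 + 0.0777 + 0 = 2.0133
Σ x·lx·mx = 4.3717; T = 4.3717/2.0133 = 2.17141…
r ≈ ln(R0)/T = ln(2.0133)/2.17141… = 0.32227… → 0.322

0.322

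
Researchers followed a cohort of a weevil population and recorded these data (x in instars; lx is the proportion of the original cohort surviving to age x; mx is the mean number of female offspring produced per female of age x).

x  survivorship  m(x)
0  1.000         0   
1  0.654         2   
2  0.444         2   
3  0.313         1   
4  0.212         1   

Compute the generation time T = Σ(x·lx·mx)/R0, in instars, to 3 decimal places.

1.790

lx·mx: 0, 1.308, 0.888, 0.313, 0.212 → R0 = 2.721
x·lx·mx: 0, 1.308, 1.776, 0.939, 0.848 → Σ = 4.871
T = 4.871 / 2.721 = 1.790151… → 1.790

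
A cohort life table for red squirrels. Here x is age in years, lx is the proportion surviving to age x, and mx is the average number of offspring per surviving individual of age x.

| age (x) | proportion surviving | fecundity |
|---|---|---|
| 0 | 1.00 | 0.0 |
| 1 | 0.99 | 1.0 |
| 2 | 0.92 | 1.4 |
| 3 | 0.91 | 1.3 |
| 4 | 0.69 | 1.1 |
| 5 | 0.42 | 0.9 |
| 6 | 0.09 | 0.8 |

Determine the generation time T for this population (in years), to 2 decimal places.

2.67

lx·mx: 0, 0.99, 1.288, 1.183, 0.759, 0.378, 0.072 → R0 = 4.67
x·lx·mx: 0, 0.99, 2.576, 3.549, 3.036, 1.89, 0.432 → Σ = 12.473
T = 12.473 / 4.67 = 2.670878… → 2.67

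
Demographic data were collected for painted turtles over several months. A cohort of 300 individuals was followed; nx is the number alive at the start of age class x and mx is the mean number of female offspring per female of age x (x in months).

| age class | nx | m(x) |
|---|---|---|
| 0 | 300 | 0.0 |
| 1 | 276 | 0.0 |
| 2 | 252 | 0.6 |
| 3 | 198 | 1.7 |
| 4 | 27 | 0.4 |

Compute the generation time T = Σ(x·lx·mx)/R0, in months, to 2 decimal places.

lx = nx/n0 = nx/300: 1, 0.92, 0.84, 0.66, 0.09
lx·mx: 0, 0, 0.504, 1.122, 0.036 → R0 = 1.662
x·lx·mx: 0, 0, 1.008, 3.366, 0.144 → Σ = 4.518
T = 4.518 / 1.662 = 2.718412… → 2.72

2.72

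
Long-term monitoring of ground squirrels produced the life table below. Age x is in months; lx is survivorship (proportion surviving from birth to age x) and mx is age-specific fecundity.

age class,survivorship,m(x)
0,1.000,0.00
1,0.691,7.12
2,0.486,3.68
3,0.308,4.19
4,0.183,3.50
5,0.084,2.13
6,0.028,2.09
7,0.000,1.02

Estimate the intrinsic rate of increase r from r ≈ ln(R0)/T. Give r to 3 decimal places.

1.198

R0 = Σ lx·mx = 0 + 4.91992 + 1.78848 + 1.29052 + 0.6405 + 0.17892 + 0.05852 + 0 = 8.87686
Σ x·lx·mx = 16.17616; T = 16.17616/8.87686 = 1.82228…
r ≈ ln(R0)/T = ln(8.87686)/1.82228… = 1.19819… → 1.198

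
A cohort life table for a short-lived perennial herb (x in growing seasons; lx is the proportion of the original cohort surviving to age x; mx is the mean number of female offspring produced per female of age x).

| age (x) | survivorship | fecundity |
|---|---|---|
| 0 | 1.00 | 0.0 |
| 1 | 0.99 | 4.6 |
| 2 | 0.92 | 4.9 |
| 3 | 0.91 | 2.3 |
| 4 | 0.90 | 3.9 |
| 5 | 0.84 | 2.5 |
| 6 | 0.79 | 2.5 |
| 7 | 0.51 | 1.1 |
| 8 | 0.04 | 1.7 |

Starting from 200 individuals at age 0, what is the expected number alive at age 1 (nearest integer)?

198

Expected survivors = N0 · l_1 = 200 × 0.99 = 198 → 198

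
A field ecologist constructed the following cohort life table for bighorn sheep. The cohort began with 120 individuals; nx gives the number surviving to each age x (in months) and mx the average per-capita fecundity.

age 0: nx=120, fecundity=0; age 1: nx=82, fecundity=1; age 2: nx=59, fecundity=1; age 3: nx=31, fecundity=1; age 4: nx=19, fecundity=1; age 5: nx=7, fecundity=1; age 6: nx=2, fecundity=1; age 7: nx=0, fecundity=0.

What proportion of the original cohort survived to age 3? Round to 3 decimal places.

l_3 = n_3/n_0 = 31/120 = 0.258333… → 0.258

0.258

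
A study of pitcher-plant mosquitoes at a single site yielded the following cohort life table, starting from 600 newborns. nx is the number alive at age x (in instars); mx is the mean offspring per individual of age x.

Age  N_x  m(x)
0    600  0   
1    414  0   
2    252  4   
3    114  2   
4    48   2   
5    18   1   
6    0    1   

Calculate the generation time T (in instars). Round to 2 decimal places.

lx = nx/n0 = nx/600: 1, 0.69, 0.42, 0.19, 0.08, 0.03, 0
lx·mx: 0, 0, 1.68, 0.38, 0.16, 0.03, 0 → R0 = 2.25
x·lx·mx: 0, 0, 3.36, 1.14, 0.64, 0.15, 0 → Σ = 5.29
T = 5.29 / 2.25 = 2.351111… → 2.35

2.35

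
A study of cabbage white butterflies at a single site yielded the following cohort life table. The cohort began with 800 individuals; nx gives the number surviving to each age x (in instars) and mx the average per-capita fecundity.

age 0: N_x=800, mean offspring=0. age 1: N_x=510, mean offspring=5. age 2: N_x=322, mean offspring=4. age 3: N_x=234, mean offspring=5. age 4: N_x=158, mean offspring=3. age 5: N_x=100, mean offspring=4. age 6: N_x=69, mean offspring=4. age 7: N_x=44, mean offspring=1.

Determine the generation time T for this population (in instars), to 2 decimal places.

2.34

lx = nx/n0 = nx/800: 1, 0.6375, 0.4025, 0.2925, 0.1975, 0.125, 0.08625, 0.055
lx·mx: 0, 3.1875, 1.61, 1.4625, 0.5925, 0.5, 0.345, 0.055 → R0 = 7.7525
x·lx·mx: 0, 3.1875, 3.22, 4.3875, 2.37, 2.5, 2.07, 0.385 → Σ = 18.12
T = 18.12 / 7.7525 = 2.337311… → 2.34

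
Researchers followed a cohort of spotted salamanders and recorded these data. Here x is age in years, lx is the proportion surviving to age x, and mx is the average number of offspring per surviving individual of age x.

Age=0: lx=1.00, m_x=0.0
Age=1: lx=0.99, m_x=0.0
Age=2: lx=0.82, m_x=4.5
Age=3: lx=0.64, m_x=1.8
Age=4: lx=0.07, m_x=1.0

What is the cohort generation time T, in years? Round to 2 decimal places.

2.26

lx·mx: 0, 0, 3.69, 1.152, 0.07 → R0 = 4.912
x·lx·mx: 0, 0, 7.38, 3.456, 0.28 → Σ = 11.116
T = 11.116 / 4.912 = 2.263029… → 2.26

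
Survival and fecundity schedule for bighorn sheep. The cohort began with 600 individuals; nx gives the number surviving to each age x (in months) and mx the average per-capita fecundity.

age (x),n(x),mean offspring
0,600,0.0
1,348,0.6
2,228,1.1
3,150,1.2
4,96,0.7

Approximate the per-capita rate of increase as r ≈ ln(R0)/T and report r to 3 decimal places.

lx = nx/n0 = nx/600: 1, 0.58, 0.38, 0.25, 0.16
R0 = Σ lx·mx = 0 + 0.348 + 0.418 + 0.3 + 0.112 = 1.178
Σ x·lx·mx = 2.532; T = 2.532/1.178 = 2.14941…
r ≈ ln(R0)/T = ln(1.178)/2.14941… = 0.07622… → 0.076

0.076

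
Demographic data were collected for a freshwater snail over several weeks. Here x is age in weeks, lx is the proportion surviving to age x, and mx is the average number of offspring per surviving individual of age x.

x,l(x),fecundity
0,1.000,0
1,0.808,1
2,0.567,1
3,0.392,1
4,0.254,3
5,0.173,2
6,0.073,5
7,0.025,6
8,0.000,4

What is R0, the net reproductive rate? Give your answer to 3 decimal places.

3.390

lx·mx by age: 0, 0.808, 0.567, 0.392, 0.762, 0.346, 0.365, 0.15, 0
R0 = Σ lx·mx = 3.39 → 3.390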